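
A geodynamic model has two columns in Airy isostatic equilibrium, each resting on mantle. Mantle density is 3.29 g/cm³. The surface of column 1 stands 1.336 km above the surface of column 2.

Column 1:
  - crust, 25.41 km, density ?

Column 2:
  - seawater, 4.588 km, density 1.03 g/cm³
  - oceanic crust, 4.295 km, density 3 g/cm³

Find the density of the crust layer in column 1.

Take the compensation level at the base of the deeper column (depth z_c below the surface of column 1) and equate Σ ρ_i t_i down to z_c; mantle fills any gap and the z_c terms cancel.
Column 1: 25.41×ρ + (z_c − 25.41)×3.29
Column 2: 1.336×0 + 4.588×1.03 + 4.295×3 + (z_c − 1.336 − 8.883)×3.29
The z_c×3.29 term appears on both sides and cancels. Collect the known terms of each column as K = Σ(ρt)_known − 3.29 × (depth of known layers): K_1 = 0 − 3.29×25.41 = −83.5989; K_2 = 17.61064 − 3.29×(1.336 + 8.883) = −16.00987.
Balance: K_1 + 25.41×ρ = K_2, so ρ = (K_2 − K_1)/25.41 = 67.589/25.41 = 2.66 g/cm³.

2.66 g/cm³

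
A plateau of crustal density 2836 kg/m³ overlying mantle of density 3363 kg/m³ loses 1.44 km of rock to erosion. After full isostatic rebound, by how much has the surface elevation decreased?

Rebound u = e ρ_c/ρ_m = 1.44 km × 2836/3363 = 1.214 km.
Net surface drop = e − u = 1.44 km − 1.214 km = e (ρ_m − ρ_c)/ρ_m = 0.226 km.

0.226 km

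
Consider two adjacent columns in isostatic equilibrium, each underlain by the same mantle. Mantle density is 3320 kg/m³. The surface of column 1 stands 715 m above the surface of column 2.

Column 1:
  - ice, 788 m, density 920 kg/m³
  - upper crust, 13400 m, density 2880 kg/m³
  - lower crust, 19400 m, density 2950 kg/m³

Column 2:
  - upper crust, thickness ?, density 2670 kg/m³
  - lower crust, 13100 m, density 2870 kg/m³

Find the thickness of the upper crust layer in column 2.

10300 m

Take the compensation level at the base of the deeper column (depth z_c below the surface of column 1) and equate Σ ρ_i t_i down to z_c; mantle fills any gap and the z_c terms cancel.
Column 1: 788×920 + 13400×2880 + 19400×2950 + (z_c − 33588)×3320
Column 2: 715×0 + x×2670 + 13100×2870 + (z_c − 715 − 13100 − x)×3320
The z_c×3320 term appears on both sides and cancels. Collect the known terms of each column as K = Σ(ρt)_known − 3320 × (depth of known layers): K_1 = 96546960 − 3320×33588 = −14965200; K_2 = 37597000 − 3320×(715 + 13100) = −8268800.
Balance: K_1 = K_2 − x×(3320 − 2670), so x = (K_2 − K_1)/(3320 − 2670) = 6696400/650 = 10300 m.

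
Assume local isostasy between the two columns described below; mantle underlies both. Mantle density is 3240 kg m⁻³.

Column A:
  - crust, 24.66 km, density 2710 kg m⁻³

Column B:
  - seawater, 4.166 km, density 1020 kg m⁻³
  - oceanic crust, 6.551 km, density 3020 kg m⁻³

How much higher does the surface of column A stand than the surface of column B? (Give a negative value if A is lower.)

0.735 km

For any compensation level in the mantle, the mantle terms cancel and isostasy reduces to e = (Σt_A − Σt_B) − (Σ(ρt)_A − Σ(ρt)_B) / ρ_m.
Σt_A = 24.66 km; Σt_B = 10.717 km; Σ(ρt)_A = 66828.6; Σ(ρt)_B = 24033.34 (in km·kg m⁻³).
e = (24.66 − 10.717) − (66828.6 − 24033.34) / 3240 = 0.735 km.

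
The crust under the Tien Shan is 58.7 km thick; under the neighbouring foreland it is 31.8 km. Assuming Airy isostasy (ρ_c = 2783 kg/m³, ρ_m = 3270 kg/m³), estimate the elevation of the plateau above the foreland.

Excess crust Δ = 58.7 km − 31.8 km = 26.9 km, split between elevation h and root r with h + r = Δ.
Airy balance ρ_c h = (ρ_m − ρ_c) r gives r = h ρ_c/(ρ_m − ρ_c), so h (1 + ρ_c/(ρ_m − ρ_c)) = Δ, i.e. h = Δ (ρ_m − ρ_c)/ρ_m.
h = 26.9 km × 487/3270 = 4.01 km.

4.01 km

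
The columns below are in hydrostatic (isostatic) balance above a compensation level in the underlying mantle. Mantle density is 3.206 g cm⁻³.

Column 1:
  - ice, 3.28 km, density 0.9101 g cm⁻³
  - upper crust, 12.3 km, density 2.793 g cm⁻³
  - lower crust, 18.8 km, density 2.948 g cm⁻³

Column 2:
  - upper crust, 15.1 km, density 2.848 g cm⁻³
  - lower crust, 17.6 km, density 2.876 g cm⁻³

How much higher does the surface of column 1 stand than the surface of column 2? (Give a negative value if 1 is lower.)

For any compensation level in the mantle, the mantle terms cancel and isostasy reduces to e = (Σt_1 − Σt_2) − (Σ(ρt)_1 − Σ(ρt)_2) / ρ_m.
Σt_1 = 34.38 km; Σt_2 = 32.7 km; Σ(ρt)_1 = 92.761428; Σ(ρt)_2 = 93.6224 (in km·g cm⁻³).
e = (34.38 − 32.7) − (92.761428 − 93.6224) / 3.206 = 1.95 km.

1.95 km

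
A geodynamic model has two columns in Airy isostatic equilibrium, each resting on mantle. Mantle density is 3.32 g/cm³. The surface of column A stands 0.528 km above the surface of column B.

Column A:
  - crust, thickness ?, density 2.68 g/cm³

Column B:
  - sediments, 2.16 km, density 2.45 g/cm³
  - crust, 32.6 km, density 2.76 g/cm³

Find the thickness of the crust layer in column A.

34.2 km

Take the compensation level at the base of the deeper column (depth z_c below the surface of column A) and equate Σ ρ_i t_i down to z_c; mantle fills any gap and the z_c terms cancel.
Column A: x×2.68 + (z_c − 0 − x)×3.32
Column B: 0.528×0 + 2.16×2.45 + 32.6×2.76 + (z_c − 0.528 − 34.76)×3.32
The z_c×3.32 term appears on both sides and cancels. Collect the known terms of each column as K = Σ(ρt)_known − 3.32 × (depth of known layers): K_A = 0 − 3.32×0 = 0; K_B = 95.268 − 3.32×(0.528 + 34.76) = −21.88816.
Balance: K_A − x×(3.32 − 2.68) = K_B, so x = (K_A − K_B)/(3.32 − 2.68) = 21.8882/0.64 = 34.2 km.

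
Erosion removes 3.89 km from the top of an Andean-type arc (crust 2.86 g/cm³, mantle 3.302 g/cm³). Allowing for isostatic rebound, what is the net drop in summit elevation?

0.521 km

Rebound u = e ρ_c/ρ_m = 3.89 km × 2.86/3.302 = 3.369 km.
Net surface drop = e − u = 3.89 km − 3.369 km = e (ρ_m − ρ_c)/ρ_m = 0.521 km.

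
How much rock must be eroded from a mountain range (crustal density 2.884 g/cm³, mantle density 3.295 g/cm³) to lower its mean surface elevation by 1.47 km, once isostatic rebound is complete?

11.8 km

Net drop Δ = e − u = e − e ρ_c/ρ_m = e (ρ_m − ρ_c)/ρ_m.
e = Δ ρ_m/(ρ_m − ρ_c) = 1.47 km × 3.295/0.411 = 11.8 km.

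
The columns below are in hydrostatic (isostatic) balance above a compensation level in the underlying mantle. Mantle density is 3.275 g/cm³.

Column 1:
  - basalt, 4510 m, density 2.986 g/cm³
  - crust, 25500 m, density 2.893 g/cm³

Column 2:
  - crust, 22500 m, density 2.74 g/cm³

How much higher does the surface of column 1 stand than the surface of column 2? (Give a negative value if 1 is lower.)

For any compensation level in the mantle, the mantle terms cancel and isostasy reduces to e = (Σt_1 − Σt_2) − (Σ(ρt)_1 − Σ(ρt)_2) / ρ_m.
Σt_1 = 30010 m; Σt_2 = 22500 m; Σ(ρt)_1 = 87238.36; Σ(ρt)_2 = 61650 (in m·g/cm³).
e = (30010 − 22500) − (87238.36 − 61650) / 3.275 = −303 m.

−303 m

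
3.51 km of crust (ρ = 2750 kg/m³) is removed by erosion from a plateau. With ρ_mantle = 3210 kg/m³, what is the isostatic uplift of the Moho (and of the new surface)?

3.01 km

Unloading: uplift u = e ρ_c/ρ_m = 3.51 km × 2750/3210 = 3.01 km.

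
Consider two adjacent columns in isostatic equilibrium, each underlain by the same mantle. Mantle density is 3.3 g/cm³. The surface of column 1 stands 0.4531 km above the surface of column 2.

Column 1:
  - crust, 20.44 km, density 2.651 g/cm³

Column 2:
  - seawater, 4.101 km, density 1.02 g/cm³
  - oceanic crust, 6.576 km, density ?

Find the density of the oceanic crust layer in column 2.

Take the compensation level at the base of the deeper column (depth z_c below the surface of column 1) and equate Σ ρ_i t_i down to z_c; mantle fills any gap and the z_c terms cancel.
Column 1: 20.44×2.651 + (z_c − 20.44)×3.3
Column 2: 0.4531×0 + 4.101×1.02 + 6.576×ρ + (z_c − 0.4531 − 10.677)×3.3
The z_c×3.3 term appears on both sides and cancels. Collect the known terms of each column as K = Σ(ρt)_known − 3.3 × (depth of known layers): K_1 = 54.18644 − 3.3×20.44 = −13.26556; K_2 = 4.18302 − 3.3×(0.4531 + 10.677) = −32.54631.
Balance: K_1 = K_2 + 6.576×ρ, so ρ = (K_1 − K_2)/6.576 = 19.2807/6.576 = 2.93 g/cm³.

2.93 g/cm³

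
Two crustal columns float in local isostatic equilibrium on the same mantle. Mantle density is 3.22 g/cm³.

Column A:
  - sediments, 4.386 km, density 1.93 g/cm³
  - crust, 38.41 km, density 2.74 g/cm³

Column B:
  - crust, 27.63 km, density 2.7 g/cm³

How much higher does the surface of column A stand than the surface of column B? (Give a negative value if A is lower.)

For any compensation level in the mantle, the mantle terms cancel and isostasy reduces to e = (Σt_A − Σt_B) − (Σ(ρt)_A − Σ(ρt)_B) / ρ_m.
Σt_A = 42.796 km; Σt_B = 27.63 km; Σ(ρt)_A = 113.70838; Σ(ρt)_B = 74.601 (in km·g/cm³).
e = (42.796 − 27.63) − (113.70838 − 74.601) / 3.22 = 3.02 km.

3.02 km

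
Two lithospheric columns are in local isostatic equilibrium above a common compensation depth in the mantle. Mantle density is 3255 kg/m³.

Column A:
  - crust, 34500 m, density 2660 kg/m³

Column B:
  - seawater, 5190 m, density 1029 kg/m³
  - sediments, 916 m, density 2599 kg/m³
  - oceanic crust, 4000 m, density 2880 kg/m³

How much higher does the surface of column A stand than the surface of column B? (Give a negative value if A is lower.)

For any compensation level in the mantle, the mantle terms cancel and isostasy reduces to e = (Σt_A − Σt_B) − (Σ(ρt)_A − Σ(ρt)_B) / ρ_m.
Σt_A = 34500 m; Σt_B = 10106 m; Σ(ρt)_A = 91770000; Σ(ρt)_B = 19241194 (in m·kg/m³).
e = (34500 − 10106) − (91770000 − 19241194) / 3255 = 2110 m.

2110 m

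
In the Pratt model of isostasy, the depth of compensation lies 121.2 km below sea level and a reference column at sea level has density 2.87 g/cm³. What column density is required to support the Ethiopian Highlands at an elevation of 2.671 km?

2.81 g/cm³

Pratt balance: ρ_ref D = ρ (D + h).
ρ = ρ_ref D/(D + h) = 2.87 × 121.2 km/(121.2 km + 2.671 km) = 2.81 g/cm³.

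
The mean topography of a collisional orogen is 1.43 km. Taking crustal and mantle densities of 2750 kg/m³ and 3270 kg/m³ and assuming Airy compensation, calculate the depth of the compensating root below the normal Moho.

7.56 km

In Airy isostatic equilibrium: the weight of the topography is balanced by the buoyancy of the root, ρ_c h = (ρ_m − ρ_c) r.
r = h · ρ_c / (ρ_m − ρ_c) = 1.43 km × 2750 / (3270 − 2750) = 7.56 km.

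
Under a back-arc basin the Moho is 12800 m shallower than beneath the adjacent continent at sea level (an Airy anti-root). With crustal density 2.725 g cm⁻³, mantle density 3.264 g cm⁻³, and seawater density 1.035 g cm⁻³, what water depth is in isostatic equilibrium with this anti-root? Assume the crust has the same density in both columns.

4080 m

Replacing a thickness d of crust by seawater at the top must be balanced by replacing crust with mantle at the base: d (ρ_c − ρ_w) = a (ρ_m − ρ_c).
d = a (ρ_m − ρ_c)/(ρ_c − ρ_w) = 12800 m × 0.539/1.69 = 4080 m.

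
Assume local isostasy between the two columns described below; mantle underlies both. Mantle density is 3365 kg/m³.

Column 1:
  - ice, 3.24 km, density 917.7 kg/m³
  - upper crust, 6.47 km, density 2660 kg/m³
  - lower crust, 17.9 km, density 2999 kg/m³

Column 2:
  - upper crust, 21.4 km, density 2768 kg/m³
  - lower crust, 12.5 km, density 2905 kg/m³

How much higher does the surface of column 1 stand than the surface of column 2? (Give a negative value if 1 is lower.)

For any compensation level in the mantle, the mantle terms cancel and isostasy reduces to e = (Σt_1 − Σt_2) − (Σ(ρt)_1 − Σ(ρt)_2) / ρ_m.
Σt_1 = 27.61 km; Σt_2 = 33.9 km; Σ(ρt)_1 = 73865.648; Σ(ρt)_2 = 95547.7 (in km·kg/m³).
e = (27.61 − 33.9) − (73865.648 − 95547.7) / 3365 = 0.153 km.

0.153 km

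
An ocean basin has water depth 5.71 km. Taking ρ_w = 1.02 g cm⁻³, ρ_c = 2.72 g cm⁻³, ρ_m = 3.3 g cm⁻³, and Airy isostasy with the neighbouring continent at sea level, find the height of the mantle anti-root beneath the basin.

Balancing pressure at the compensation depth: replacing crust with seawater at the top is compensated by replacing crust with mantle at the base: d (ρ_c − ρ_w) = a (ρ_m − ρ_c).
a = d (ρ_c − ρ_w)/(ρ_m − ρ_c) = 5.71 km × 1.7/0.58 = 16.7 km.

16.7 km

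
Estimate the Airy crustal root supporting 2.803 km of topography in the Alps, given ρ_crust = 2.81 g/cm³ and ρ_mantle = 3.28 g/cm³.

16.8 km

Equating mass per unit area of the two columns: the weight of the topography is balanced by the buoyancy of the root, ρ_c h = (ρ_m − ρ_c) r.
r = h · ρ_c / (ρ_m − ρ_c) = 2.803 km × 2.81 / (3.28 − 2.81) = 16.8 km.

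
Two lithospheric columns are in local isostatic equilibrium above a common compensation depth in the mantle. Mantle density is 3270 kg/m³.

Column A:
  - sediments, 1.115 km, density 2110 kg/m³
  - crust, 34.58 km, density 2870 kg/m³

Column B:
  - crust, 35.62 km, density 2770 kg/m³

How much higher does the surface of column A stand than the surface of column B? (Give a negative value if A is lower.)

−0.821 km

For any compensation level in the mantle, the mantle terms cancel and isostasy reduces to e = (Σt_A − Σt_B) − (Σ(ρt)_A − Σ(ρt)_B) / ρ_m.
Σt_A = 35.695 km; Σt_B = 35.62 km; Σ(ρt)_A = 101597.25; Σ(ρt)_B = 98667.4 (in km·kg/m³).
e = (35.695 − 35.62) − (101597.25 − 98667.4) / 3270 = −0.821 km.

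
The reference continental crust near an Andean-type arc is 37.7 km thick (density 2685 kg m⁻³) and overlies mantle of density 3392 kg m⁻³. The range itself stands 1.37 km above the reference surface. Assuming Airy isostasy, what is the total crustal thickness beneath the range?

Root depth r = h ρ_c / (ρ_m − ρ_c) = 1.37 km × 2685 / 707 = 5.203 km.
Total thickness = T + h + r = 37.7 km + 1.37 km + 5.203 km = 44.3 km.

44.3 km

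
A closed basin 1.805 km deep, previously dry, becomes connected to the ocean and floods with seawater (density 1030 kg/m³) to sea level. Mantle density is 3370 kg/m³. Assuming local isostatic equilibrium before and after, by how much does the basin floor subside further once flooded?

After flooding the water column is d + s deep. Its weight must equal the weight of mantle displaced by the extra subsidence s: (d + s) ρ_w = s ρ_m.
s = d ρ_w / (ρ_m − ρ_w) = 1.805 km × 1030/(3370 − 1030) = 0.795 km.

0.795 km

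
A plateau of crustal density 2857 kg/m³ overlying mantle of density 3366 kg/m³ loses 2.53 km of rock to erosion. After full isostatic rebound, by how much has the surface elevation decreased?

0.383 km

Rebound u = e ρ_c/ρ_m = 2.53 km × 2857/3366 = 2.147 km.
Net surface drop = e − u = 2.53 km − 2.147 km = e (ρ_m − ρ_c)/ρ_m = 0.383 km.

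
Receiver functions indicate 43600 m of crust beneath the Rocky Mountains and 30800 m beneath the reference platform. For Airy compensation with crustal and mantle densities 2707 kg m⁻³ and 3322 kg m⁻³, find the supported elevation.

2370 m

Excess crust Δ = 43600 m − 30800 m = 12800 m, split between elevation h and root r with h + r = Δ.
Airy balance ρ_c h = (ρ_m − ρ_c) r gives r = h ρ_c/(ρ_m − ρ_c), so h (1 + ρ_c/(ρ_m − ρ_c)) = Δ, i.e. h = Δ (ρ_m − ρ_c)/ρ_m.
h = 12800 m × 615/3322 = 2370 m.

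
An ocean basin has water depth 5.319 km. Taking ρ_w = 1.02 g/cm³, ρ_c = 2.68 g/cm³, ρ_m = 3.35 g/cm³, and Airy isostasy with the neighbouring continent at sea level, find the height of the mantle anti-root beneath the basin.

13.2 km

Isostatic balance requires: replacing crust with seawater at the top is compensated by replacing crust with mantle at the base: d (ρ_c − ρ_w) = a (ρ_m − ρ_c).
a = d (ρ_c − ρ_w)/(ρ_m − ρ_c) = 5.319 km × 1.66/0.67 = 13.2 km.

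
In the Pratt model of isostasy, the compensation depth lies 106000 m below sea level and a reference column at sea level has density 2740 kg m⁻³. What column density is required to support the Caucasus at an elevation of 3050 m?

Pratt balance: ρ_ref D = ρ (D + h).
ρ = ρ_ref D/(D + h) = 2740 × 106000 m/(106000 m + 3050 m) = 2660 kg m⁻³.

2660 kg m⁻³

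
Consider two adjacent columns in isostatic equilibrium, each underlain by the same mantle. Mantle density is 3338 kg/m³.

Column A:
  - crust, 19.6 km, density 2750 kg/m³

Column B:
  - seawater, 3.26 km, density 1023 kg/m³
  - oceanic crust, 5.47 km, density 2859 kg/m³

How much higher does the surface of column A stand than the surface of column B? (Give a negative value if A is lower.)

For any compensation level in the mantle, the mantle terms cancel and isostasy reduces to e = (Σt_A − Σt_B) − (Σ(ρt)_A − Σ(ρt)_B) / ρ_m.
Σt_A = 19.6 km; Σt_B = 8.73 km; Σ(ρt)_A = 53900; Σ(ρt)_B = 18973.71 (in km·kg/m³).
e = (19.6 − 8.73) − (53900 − 18973.71) / 3338 = 0.407 km.

0.407 km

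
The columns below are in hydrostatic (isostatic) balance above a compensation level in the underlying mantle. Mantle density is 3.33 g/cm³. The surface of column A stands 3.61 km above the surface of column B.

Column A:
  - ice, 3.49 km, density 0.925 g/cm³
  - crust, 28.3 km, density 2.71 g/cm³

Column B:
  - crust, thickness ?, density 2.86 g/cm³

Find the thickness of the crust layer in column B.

29.6 km

Take the compensation level at the base of the deeper column (depth z_c below the surface of column A) and equate Σ ρ_i t_i down to z_c; mantle fills any gap and the z_c terms cancel.
Column A: 3.49×0.925 + 28.3×2.71 + (z_c − 31.79)×3.33
Column B: 3.61×0 + x×2.86 + (z_c − 3.61 − 0 − x)×3.33
The z_c×3.33 term appears on both sides and cancels. Collect the known terms of each column as K = Σ(ρt)_known − 3.33 × (depth of known layers): K_A = 79.92125 − 3.33×31.79 = −25.93945; K_B = 0 − 3.33×(3.61 + 0) = −12.0213.
Balance: K_A = K_B − x×(3.33 − 2.86), so x = (K_B − K_A)/(3.33 − 2.86) = 13.9181/0.47 = 29.6 km.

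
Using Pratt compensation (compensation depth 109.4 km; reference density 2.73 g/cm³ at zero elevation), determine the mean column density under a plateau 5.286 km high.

2.6 g/cm³

Pratt balance: ρ_ref D = ρ (D + h).
ρ = ρ_ref D/(D + h) = 2.73 × 109.4 km/(109.4 km + 5.286 km) = 2.6 g/cm³.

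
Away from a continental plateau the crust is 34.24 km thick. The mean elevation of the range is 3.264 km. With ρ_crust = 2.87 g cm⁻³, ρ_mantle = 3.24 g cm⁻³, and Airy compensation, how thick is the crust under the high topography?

Root depth r = h ρ_c / (ρ_m − ρ_c) = 3.264 km × 2.87 / 0.37 = 25.32 km.
Total thickness = T + h + r = 34.24 km + 3.264 km + 25.32 km = 62.8 km.

62.8 km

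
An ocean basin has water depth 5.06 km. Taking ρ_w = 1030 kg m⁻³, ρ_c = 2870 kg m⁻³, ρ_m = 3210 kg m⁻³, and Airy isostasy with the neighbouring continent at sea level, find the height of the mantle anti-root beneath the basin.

By Archimedes' principle applied to the lithosphere: replacing crust with seawater at the top is compensated by replacing crust with mantle at the base: d (ρ_c − ρ_w) = a (ρ_m − ρ_c).
a = d (ρ_c − ρ_w)/(ρ_m − ρ_c) = 5.06 km × 1840/340 = 27.4 km.

27.4 km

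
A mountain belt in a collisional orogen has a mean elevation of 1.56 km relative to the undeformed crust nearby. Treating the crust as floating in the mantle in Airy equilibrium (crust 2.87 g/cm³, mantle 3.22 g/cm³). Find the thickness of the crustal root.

12.8 km

By Archimedes' principle applied to the lithosphere: the weight of the topography is balanced by the buoyancy of the root, ρ_c h = (ρ_m − ρ_c) r.
r = h · ρ_c / (ρ_m − ρ_c) = 1.56 km × 2.87 / (3.22 − 2.87) = 12.8 km.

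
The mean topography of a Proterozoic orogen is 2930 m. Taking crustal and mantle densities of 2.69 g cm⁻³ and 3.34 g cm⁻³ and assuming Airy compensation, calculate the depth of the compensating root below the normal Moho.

By Archimedes' principle applied to the lithosphere: the weight of the topography is balanced by the buoyancy of the root, ρ_c h = (ρ_m − ρ_c) r.
r = h · ρ_c / (ρ_m − ρ_c) = 2930 m × 2.69 / (3.34 − 2.69) = 12100 m.

12100 m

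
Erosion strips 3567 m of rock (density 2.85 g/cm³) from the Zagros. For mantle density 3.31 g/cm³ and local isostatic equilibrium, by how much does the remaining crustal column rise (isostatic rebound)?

3070 m

Unloading: uplift u = e ρ_c/ρ_m = 3567 m × 2.85/3.31 = 3070 m.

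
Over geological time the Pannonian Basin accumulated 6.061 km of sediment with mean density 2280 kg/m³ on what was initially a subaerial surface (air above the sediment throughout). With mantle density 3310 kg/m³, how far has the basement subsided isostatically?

Subaerial load: s = t ρ_sed / ρ_m = 6.061 km × 2280/3310 = 4.17 km.

4.17 km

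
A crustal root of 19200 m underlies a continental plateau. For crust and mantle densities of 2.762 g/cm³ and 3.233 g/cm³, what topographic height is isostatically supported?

3270 m

Isostatic balance requires: ρ_c h = (ρ_m − ρ_c) r.
h = r (ρ_m − ρ_c) / ρ_c = 19200 m × (3.233 − 2.762) / 2.762 = 3270 m.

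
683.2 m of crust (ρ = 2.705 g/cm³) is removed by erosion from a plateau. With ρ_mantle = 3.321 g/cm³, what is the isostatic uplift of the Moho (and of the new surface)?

556 m

Unloading: uplift u = e ρ_c/ρ_m = 683.2 m × 2.705/3.321 = 556 m.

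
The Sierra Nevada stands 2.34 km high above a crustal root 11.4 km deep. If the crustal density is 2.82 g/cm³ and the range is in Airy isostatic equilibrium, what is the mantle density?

3.4 g/cm³

Airy balance: ρ_c h = (ρ_m − ρ_c) r → ρ_m = ρ_c (1 + h/r).
ρ_m = 2.82 × (1 + 2.34 km/11.4 km) = 3.4 g/cm³.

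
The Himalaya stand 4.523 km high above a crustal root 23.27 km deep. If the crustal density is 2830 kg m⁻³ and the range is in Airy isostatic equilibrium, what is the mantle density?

Airy balance: ρ_c h = (ρ_m − ρ_c) r → ρ_m = ρ_c (1 + h/r).
ρ_m = 2830 × (1 + 4.523 km/23.27 km) = 3380 kg m⁻³.

3380 kg m⁻³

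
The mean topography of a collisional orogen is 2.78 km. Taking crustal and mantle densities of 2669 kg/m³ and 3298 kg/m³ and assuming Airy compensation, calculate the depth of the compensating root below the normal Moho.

11.8 km

By Archimedes' principle applied to the lithosphere: the weight of the topography is balanced by the buoyancy of the root, ρ_c h = (ρ_m − ρ_c) r.
r = h · ρ_c / (ρ_m − ρ_c) = 2.78 km × 2669 / (3298 − 2669) = 11.8 km.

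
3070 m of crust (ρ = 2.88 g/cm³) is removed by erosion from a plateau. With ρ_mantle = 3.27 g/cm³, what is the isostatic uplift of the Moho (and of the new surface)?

2700 m

Unloading: uplift u = e ρ_c/ρ_m = 3070 m × 2.88/3.27 = 2700 m.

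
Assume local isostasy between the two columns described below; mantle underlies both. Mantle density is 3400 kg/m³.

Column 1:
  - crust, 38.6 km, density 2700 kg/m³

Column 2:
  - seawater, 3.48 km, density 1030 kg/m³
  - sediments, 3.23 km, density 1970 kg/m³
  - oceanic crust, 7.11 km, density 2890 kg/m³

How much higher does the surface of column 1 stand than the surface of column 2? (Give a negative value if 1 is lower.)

3.1 km

For any compensation level in the mantle, the mantle terms cancel and isostasy reduces to e = (Σt_1 − Σt_2) − (Σ(ρt)_1 − Σ(ρt)_2) / ρ_m.
Σt_1 = 38.6 km; Σt_2 = 13.82 km; Σ(ρt)_1 = 104220; Σ(ρt)_2 = 30495.4 (in km·kg/m³).
e = (38.6 − 13.82) − (104220 − 30495.4) / 3400 = 3.1 km.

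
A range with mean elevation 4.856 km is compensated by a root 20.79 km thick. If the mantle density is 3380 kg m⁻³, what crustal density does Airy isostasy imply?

2740 kg m⁻³

ρ_c h = (ρ_m − ρ_c) r → ρ_c (h + r) = ρ_m r → ρ_c = ρ_m r / (h + r).
ρ_c = 3380 × 20.79 km / (4.856 km + 20.79 km) = 2740 kg m⁻³.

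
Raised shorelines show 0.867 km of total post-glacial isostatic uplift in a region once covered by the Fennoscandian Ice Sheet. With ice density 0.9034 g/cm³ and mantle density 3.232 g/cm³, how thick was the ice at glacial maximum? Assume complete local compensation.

u = t ρ_ice/ρ_m → t = u ρ_m/ρ_ice = 0.867 km × 3.232/0.9034 = 3.1 km.

3.1 km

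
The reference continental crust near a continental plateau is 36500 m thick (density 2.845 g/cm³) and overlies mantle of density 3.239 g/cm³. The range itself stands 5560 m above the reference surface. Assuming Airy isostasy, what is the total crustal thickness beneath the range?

Root depth r = h ρ_c / (ρ_m − ρ_c) = 5560 m × 2.845 / 0.394 = 40150 m.
Total thickness = T + h + r = 36500 m + 5560 m + 40150 m = 82200 m.

82200 m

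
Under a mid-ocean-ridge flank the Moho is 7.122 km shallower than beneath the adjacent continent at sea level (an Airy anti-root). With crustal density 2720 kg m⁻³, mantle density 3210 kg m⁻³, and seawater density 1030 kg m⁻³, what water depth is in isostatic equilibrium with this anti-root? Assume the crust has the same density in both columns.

2.06 km

Replacing a thickness d of crust by seawater at the top must be balanced by replacing crust with mantle at the base: d (ρ_c − ρ_w) = a (ρ_m − ρ_c).
d = a (ρ_m − ρ_c)/(ρ_c − ρ_w) = 7.122 km × 490/1690 = 2.06 km.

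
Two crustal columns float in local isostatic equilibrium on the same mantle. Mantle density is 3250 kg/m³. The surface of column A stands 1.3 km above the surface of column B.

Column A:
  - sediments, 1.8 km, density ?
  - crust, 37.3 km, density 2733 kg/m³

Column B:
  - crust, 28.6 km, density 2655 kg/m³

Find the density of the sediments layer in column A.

2160 kg/m³

Take the compensation level at the base of the deeper column (depth z_c below the surface of column A) and equate Σ ρ_i t_i down to z_c; mantle fills any gap and the z_c terms cancel.
Column A: 1.8×ρ + 37.3×2733 + (z_c − 39.1)×3250
Column B: 1.3×0 + 28.6×2655 + (z_c − 1.3 − 28.6)×3250
The z_c×3250 term appears on both sides and cancels. Collect the known terms of each column as K = Σ(ρt)_known − 3250 × (depth of known layers): K_A = 101940.9 − 3250×39.1 = −25134.1; K_B = 75933 − 3250×(1.3 + 28.6) = −21242.
Balance: K_A + 1.8×ρ = K_B, so ρ = (K_B − K_A)/1.8 = 3892.1/1.8 = 2160 kg/m³.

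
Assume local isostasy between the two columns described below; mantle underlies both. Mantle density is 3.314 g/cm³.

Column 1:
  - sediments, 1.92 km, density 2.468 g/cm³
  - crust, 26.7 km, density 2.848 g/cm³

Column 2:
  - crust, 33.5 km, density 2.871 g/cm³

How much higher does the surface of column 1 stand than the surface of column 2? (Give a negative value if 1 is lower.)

For any compensation level in the mantle, the mantle terms cancel and isostasy reduces to e = (Σt_1 − Σt_2) − (Σ(ρt)_1 − Σ(ρt)_2) / ρ_m.
Σt_1 = 28.62 km; Σt_2 = 33.5 km; Σ(ρt)_1 = 80.78016; Σ(ρt)_2 = 96.1785 (in km·g/cm³).
e = (28.62 − 33.5) − (80.78016 − 96.1785) / 3.314 = −0.234 km.

−0.234 km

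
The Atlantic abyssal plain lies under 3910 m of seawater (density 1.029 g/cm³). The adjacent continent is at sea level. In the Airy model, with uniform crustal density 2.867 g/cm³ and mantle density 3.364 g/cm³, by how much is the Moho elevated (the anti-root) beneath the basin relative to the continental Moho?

14500 m

Balancing pressure at the compensation depth: replacing crust with seawater at the top is compensated by replacing crust with mantle at the base: d (ρ_c − ρ_w) = a (ρ_m − ρ_c).
a = d (ρ_c − ρ_w)/(ρ_m − ρ_c) = 3910 m × 1.838/0.497 = 14500 m.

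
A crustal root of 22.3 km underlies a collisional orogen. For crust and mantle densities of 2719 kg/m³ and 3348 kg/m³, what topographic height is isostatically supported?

5.16 km

In Airy isostatic equilibrium: ρ_c h = (ρ_m − ρ_c) r.
h = r (ρ_m − ρ_c) / ρ_c = 22.3 km × (3348 − 2719) / 2719 = 5.16 km.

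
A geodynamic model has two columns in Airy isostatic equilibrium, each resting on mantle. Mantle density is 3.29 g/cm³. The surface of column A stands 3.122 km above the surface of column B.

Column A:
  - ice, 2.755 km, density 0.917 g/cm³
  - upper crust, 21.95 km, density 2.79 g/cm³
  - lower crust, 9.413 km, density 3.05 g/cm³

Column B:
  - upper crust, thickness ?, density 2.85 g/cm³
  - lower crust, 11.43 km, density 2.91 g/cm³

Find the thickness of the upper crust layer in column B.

11.7 km

Take the compensation level at the base of the deeper column (depth z_c below the surface of column A) and equate Σ ρ_i t_i down to z_c; mantle fills any gap and the z_c terms cancel.
Column A: 2.755×0.917 + 21.95×2.79 + 9.413×3.05 + (z_c − 34.118)×3.29
Column B: 3.122×0 + x×2.85 + 11.43×2.91 + (z_c − 3.122 − 11.43 − x)×3.29
The z_c×3.29 term appears on both sides and cancels. Collect the known terms of each column as K = Σ(ρt)_known − 3.29 × (depth of known layers): K_A = 92.476485 − 3.29×34.118 = −19.771735; K_B = 33.2613 − 3.29×(3.122 + 11.43) = −14.61478.
Balance: K_A = K_B − x×(3.29 − 2.85), so x = (K_B − K_A)/(3.29 − 2.85) = 5.15695/0.44 = 11.7 km.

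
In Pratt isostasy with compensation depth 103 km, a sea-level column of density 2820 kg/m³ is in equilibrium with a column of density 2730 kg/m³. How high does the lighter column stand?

ρ_ref D = ρ (D + h) → h = D (ρ_ref − ρ)/ρ.
h = 103 km × (2820 − 2730)/2730 = 3.4 km.

3.4 km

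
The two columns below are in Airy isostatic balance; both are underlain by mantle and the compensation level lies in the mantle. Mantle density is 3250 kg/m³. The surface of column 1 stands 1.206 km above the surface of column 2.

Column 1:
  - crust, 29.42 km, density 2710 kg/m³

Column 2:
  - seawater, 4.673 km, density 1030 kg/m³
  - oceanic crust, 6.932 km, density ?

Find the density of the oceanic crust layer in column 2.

Take the compensation level at the base of the deeper column (depth z_c below the surface of column 1) and equate Σ ρ_i t_i down to z_c; mantle fills any gap and the z_c terms cancel.
Column 1: 29.42×2710 + (z_c − 29.42)×3250
Column 2: 1.206×0 + 4.673×1030 + 6.932×ρ + (z_c − 1.206 − 11.605)×3250
The z_c×3250 term appears on both sides and cancels. Collect the known terms of each column as K = Σ(ρt)_known − 3250 × (depth of known layers): K_1 = 79728.2 − 3250×29.42 = −15886.8; K_2 = 4813.19 − 3250×(1.206 + 11.605) = −36822.56.
Balance: K_1 = K_2 + 6.932×ρ, so ρ = (K_1 − K_2)/6.932 = 20935.8/6.932 = 3020 kg/m³.

3020 kg/m³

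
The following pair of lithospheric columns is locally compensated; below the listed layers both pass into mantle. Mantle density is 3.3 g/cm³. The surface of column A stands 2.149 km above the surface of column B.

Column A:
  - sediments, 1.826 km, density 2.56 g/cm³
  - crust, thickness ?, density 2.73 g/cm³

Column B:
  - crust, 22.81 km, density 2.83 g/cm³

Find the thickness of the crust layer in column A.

28.9 km

Take the compensation level at the base of the deeper column (depth z_c below the surface of column A) and equate Σ ρ_i t_i down to z_c; mantle fills any gap and the z_c terms cancel.
Column A: 1.826×2.56 + x×2.73 + (z_c − 1.826 − x)×3.3
Column B: 2.149×0 + 22.81×2.83 + (z_c − 2.149 − 22.81)×3.3
The z_c×3.3 term appears on both sides and cancels. Collect the known terms of each column as K = Σ(ρt)_known − 3.3 × (depth of known layers): K_A = 4.67456 − 3.3×1.826 = −1.35124; K_B = 64.5523 − 3.3×(2.149 + 22.81) = −17.8124.
Balance: K_A − x×(3.3 − 2.73) = K_B, so x = (K_A − K_B)/(3.3 − 2.73) = 16.4612/0.57 = 28.9 km.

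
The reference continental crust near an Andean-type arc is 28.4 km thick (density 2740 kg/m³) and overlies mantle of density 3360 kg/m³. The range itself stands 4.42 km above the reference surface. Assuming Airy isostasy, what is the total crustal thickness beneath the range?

52.4 km

Root depth r = h ρ_c / (ρ_m − ρ_c) = 4.42 km × 2740 / 620 = 19.53 km.
Total thickness = T + h + r = 28.4 km + 4.42 km + 19.53 km = 52.4 km.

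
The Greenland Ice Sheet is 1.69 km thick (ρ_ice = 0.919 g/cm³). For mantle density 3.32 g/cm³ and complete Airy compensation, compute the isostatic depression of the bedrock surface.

Isostatic balance requires: the ice load ρ_ice t is balanced by mantle displaced below, ρ_m s.
s = t ρ_ice / ρ_m = 1.69 km × 0.919/3.32 = 0.468 km.

0.468 km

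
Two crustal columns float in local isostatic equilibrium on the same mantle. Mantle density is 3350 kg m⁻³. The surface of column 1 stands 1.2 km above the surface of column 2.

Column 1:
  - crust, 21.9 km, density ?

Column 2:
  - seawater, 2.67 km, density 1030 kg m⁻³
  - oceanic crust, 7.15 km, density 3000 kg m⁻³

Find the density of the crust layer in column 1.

Take the compensation level at the base of the deeper column (depth z_c below the surface of column 1) and equate Σ ρ_i t_i down to z_c; mantle fills any gap and the z_c terms cancel.
Column 1: 21.9×ρ + (z_c − 21.9)×3350
Column 2: 1.2×0 + 2.67×1030 + 7.15×3000 + (z_c − 1.2 − 9.82)×3350
The z_c×3350 term appears on both sides and cancels. Collect the known terms of each column as K = Σ(ρt)_known − 3350 × (depth of known layers): K_1 = 0 − 3350×21.9 = −73365; K_2 = 24200.1 − 3350×(1.2 + 9.82) = −12716.9.
Balance: K_1 + 21.9×ρ = K_2, so ρ = (K_2 − K_1)/21.9 = 60648.1/21.9 = 2770 kg m⁻³.

2770 kg m⁻³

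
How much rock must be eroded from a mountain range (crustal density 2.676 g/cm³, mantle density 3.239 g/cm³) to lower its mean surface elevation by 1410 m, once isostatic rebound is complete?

Net drop Δ = e − u = e − e ρ_c/ρ_m = e (ρ_m − ρ_c)/ρ_m.
e = Δ ρ_m/(ρ_m − ρ_c) = 1410 m × 3.239/0.563 = 8110 m.

8110 m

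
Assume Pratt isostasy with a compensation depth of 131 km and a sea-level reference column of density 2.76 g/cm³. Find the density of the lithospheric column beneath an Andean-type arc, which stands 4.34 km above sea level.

2.67 g/cm³

Pratt balance: ρ_ref D = ρ (D + h).
ρ = ρ_ref D/(D + h) = 2.76 × 131 km/(131 km + 4.34 km) = 2.67 g/cm³.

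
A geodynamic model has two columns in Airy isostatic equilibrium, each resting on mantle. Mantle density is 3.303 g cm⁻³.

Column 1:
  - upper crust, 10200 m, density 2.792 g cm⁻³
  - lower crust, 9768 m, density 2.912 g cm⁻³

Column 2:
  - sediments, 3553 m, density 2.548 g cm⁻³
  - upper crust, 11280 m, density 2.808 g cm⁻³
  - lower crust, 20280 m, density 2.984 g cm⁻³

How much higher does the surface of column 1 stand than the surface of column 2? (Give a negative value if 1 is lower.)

For any compensation level in the mantle, the mantle terms cancel and isostasy reduces to e = (Σt_1 − Σt_2) − (Σ(ρt)_1 − Σ(ρt)_2) / ρ_m.
Σt_1 = 19968 m; Σt_2 = 35113 m; Σ(ρt)_1 = 56922.816; Σ(ρt)_2 = 101242.804 (in m·g cm⁻³).
e = (19968 − 35113) − (56922.816 − 101242.804) / 3.303 = −1730 m.

−1730 m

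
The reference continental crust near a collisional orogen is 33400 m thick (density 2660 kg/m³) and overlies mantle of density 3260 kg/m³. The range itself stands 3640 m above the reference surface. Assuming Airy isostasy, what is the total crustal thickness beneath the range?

53200 m

Root depth r = h ρ_c / (ρ_m − ρ_c) = 3640 m × 2660 / 600 = 16140 m.
Total thickness = T + h + r = 33400 m + 3640 m + 16140 m = 53200 m.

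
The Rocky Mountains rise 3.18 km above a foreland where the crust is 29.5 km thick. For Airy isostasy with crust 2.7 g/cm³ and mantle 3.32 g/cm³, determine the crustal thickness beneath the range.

46.5 km

Root depth r = h ρ_c / (ρ_m − ρ_c) = 3.18 km × 2.7 / 0.62 = 13.85 km.
Total thickness = T + h + r = 29.5 km + 3.18 km + 13.85 km = 46.5 km.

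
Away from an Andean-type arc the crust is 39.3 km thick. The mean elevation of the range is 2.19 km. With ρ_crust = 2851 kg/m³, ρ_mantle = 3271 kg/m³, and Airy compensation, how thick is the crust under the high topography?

Root depth r = h ρ_c / (ρ_m − ρ_c) = 2.19 km × 2851 / 420 = 14.87 km.
Total thickness = T + h + r = 39.3 km + 2.19 km + 14.87 km = 56.4 km.

56.4 km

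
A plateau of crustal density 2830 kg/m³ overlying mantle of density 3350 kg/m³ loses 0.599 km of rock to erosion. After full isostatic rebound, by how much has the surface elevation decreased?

Rebound u = e ρ_c/ρ_m = 0.599 km × 2830/3350 = 0.506 km.
Net surface drop = e − u = 0.599 km − 0.506 km = e (ρ_m − ρ_c)/ρ_m = 0.093 km.

0.093 km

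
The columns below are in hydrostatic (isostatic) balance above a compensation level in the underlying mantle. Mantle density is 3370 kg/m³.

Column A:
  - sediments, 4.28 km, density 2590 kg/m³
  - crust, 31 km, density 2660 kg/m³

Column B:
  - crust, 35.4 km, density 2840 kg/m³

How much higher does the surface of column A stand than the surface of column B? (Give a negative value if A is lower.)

1.95 km

For any compensation level in the mantle, the mantle terms cancel and isostasy reduces to e = (Σt_A − Σt_B) − (Σ(ρt)_A − Σ(ρt)_B) / ρ_m.
Σt_A = 35.28 km; Σt_B = 35.4 km; Σ(ρt)_A = 93545.2; Σ(ρt)_B = 100536 (in km·kg/m³).
e = (35.28 − 35.4) − (93545.2 − 100536) / 3370 = 1.95 km.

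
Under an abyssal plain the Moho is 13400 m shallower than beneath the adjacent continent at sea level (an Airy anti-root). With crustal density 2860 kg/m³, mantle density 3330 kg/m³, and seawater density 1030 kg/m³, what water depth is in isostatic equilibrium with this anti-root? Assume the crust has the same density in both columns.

3440 m

Replacing a thickness d of crust by seawater at the top must be balanced by replacing crust with mantle at the base: d (ρ_c − ρ_w) = a (ρ_m − ρ_c).
d = a (ρ_m − ρ_c)/(ρ_c − ρ_w) = 13400 m × 470/1830 = 3440 m.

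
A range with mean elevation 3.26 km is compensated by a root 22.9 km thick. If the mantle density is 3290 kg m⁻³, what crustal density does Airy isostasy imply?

2880 kg m⁻³

ρ_c h = (ρ_m − ρ_c) r → ρ_c (h + r) = ρ_m r → ρ_c = ρ_m r / (h + r).
ρ_c = 3290 × 22.9 km / (3.26 km + 22.9 km) = 2880 kg m⁻³.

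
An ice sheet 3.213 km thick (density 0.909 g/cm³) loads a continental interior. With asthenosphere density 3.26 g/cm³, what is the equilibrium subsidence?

For local isostatic compensation: the ice load ρ_ice t is balanced by mantle displaced below, ρ_m s.
s = t ρ_ice / ρ_m = 3.213 km × 0.909/3.26 = 0.896 km.

0.896 km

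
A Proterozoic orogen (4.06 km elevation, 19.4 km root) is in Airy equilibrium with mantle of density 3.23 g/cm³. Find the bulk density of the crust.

2.67 g/cm³

ρ_c h = (ρ_m − ρ_c) r → ρ_c (h + r) = ρ_m r → ρ_c = ρ_m r / (h + r).
ρ_c = 3.23 × 19.4 km / (4.06 km + 19.4 km) = 2.67 g/cm³.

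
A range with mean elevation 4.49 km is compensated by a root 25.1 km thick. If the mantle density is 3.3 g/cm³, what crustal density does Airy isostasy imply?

2.8 g/cm³

ρ_c h = (ρ_m − ρ_c) r → ρ_c (h + r) = ρ_m r → ρ_c = ρ_m r / (h + r).
ρ_c = 3.3 × 25.1 km / (4.49 km + 25.1 km) = 2.8 g/cm³.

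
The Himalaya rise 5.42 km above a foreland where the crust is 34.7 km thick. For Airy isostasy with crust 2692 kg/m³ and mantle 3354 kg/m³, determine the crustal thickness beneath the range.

62.2 km

Root depth r = h ρ_c / (ρ_m − ρ_c) = 5.42 km × 2692 / 662 = 22.04 km.
Total thickness = T + h + r = 34.7 km + 5.42 km + 22.04 km = 62.2 km.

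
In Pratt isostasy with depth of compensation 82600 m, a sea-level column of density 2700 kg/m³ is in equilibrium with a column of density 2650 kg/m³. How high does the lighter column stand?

1560 m

ρ_ref D = ρ (D + h) → h = D (ρ_ref − ρ)/ρ.
h = 82600 m × (2700 − 2650)/2650 = 1560 m.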